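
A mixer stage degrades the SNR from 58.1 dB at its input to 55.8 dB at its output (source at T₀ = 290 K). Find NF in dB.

NF (dB) = SNR_in(dB) − SNR_out(dB) when the source is at T₀
NF = 58.1 − 55.8 = 2.3 dB

2.3 dB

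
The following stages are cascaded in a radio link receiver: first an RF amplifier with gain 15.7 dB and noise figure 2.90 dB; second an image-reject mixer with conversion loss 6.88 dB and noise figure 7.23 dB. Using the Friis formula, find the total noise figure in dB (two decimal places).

Convert to linear (a loss of L dB is a gain of −L dB): F_i = 10^(NF_i/10), G_i = 10^(G_i,dB/10)
  Stage 1: F_1 = 10^(2.90/10) = 1.950, G_1 = 10^(15.7/10) = 37.15
  Stage 2: F_2 = 10^(7.23/10) = 5.284, G_2 = 10^(−6.88/10) = 0.2051
Friis cascade:
  F = 1.950 + (5.284 − 1)/37.15 = 2.065
NF = 10 log₁₀(2.065) = 3.15 dB

3.15 dB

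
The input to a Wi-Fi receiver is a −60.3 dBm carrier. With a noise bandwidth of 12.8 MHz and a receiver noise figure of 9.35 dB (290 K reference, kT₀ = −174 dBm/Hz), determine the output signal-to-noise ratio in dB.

Noise floor: N = −174 + 10 log₁₀(B) + NF
10 log₁₀(1.28×10⁷) = 71.07 dB
N = −174 + 71.07 + 9.35 = −93.58 dBm
SNR = P_sig − N = −60.3 − (−93.58) = 33.28 dB → 33.3 dB

33.3 dB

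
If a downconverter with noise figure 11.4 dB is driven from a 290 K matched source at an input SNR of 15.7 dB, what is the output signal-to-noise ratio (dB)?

4.3 dB

By definition F = SNR_in/SNR_out, so in dB: SNR_out = SNR_in − NF
SNR_out = 15.7 − 11.4 = 4.3 dB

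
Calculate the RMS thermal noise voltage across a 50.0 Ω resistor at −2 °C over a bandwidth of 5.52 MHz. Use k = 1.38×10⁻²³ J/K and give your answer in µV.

T = −2 °C + 273.15 = 271.15 K
V_n = √(4kTRB)
4kTRB = 4 × 1.38×10⁻²³ × 271.15 × 5.00×10¹ × 5.52×10⁶ = 4.13×10⁻¹² V²
V_n = √(4.13×10⁻¹²) = 2.03×10⁻⁶ V = 2.03 µV

2.03 µV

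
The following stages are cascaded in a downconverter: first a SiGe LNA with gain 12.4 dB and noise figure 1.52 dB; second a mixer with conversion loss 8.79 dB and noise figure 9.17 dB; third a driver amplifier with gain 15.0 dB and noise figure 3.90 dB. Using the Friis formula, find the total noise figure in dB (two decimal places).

Convert to linear (a loss of L dB is a gain of −L dB): F_i = 10^(NF_i/10), G_i = 10^(G_i,dB/10)
  Stage 1: F_1 = 10^(1.52/10) = 1.419, G_1 = 10^(12.4/10) = 17.38
  Stage 2: F_2 = 10^(9.17/10) = 8.260, G_2 = 10^(−8.79/10) = 0.1321
  Stage 3: F_3 = 10^(3.90/10) = 2.455, G_3 = 10^(15.0/10) = 31.62
Friis cascade:
  F = 1.419 + (8.260 − 1)/17.38 + (2.455 − 1)/2.296 = 2.470
NF = 10 log₁₀(2.470) = 3.93 dB

3.93 dB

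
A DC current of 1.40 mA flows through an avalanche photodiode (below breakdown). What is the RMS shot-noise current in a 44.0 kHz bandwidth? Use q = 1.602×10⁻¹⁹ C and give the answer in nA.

I_n = √(2qI·B)
2qI·B = 2 × 1.602×10⁻¹⁹ × 1.40×10⁻³ × 4.40×10⁴ = 1.97×10⁻¹⁷ A²
I_n = √(1.97×10⁻¹⁷) = 4.44×10⁻⁹ A = 4.44 nA

4.44 nA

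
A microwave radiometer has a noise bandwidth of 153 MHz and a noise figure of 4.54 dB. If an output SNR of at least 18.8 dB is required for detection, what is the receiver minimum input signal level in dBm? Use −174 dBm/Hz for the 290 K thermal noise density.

Sensitivity = −174 + 10 log₁₀(B) + NF + SNR_min
= −174 + 81.85 + 4.54 + 18.8
= −68.81 dBm → −68.8 dBm

−68.8 dBm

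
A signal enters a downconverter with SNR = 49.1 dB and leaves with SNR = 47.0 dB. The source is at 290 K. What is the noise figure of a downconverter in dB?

2.1 dB

NF (dB) = SNR_in(dB) − SNR_out(dB) when the source is at T₀
NF = 49.1 − 47.0 = 2.1 dB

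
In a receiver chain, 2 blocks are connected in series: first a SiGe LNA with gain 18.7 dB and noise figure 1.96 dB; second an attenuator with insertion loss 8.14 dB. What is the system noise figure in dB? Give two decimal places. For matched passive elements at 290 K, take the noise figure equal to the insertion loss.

2.16 dB

Convert to linear (a loss of L dB is a gain of −L dB): F_i = 10^(NF_i/10), G_i = 10^(G_i,dB/10)
  Stage 1: F_1 = 10^(1.96/10) = 1.570, G_1 = 10^(18.7/10) = 74.13
  Stage 2: F_2 = 10^(8.14/10) = 6.516, G_2 = 10^(−8.14/10) = 0.1535
Friis cascade:
  F = 1.570 + (6.516 − 1)/74.13 = 1.645
NF = 10 log₁₀(1.645) = 2.16 dB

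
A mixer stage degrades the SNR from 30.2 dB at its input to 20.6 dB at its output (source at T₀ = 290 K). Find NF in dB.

NF (dB) = SNR_in(dB) − SNR_out(dB) when the source is at T₀
NF = 30.2 − 20.6 = 9.6 dB

9.6 dB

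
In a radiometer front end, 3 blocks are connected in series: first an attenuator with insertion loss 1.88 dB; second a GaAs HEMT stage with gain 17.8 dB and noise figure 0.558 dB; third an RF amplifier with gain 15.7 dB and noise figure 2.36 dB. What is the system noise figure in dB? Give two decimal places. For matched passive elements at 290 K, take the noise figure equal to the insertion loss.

Convert to linear (a loss of L dB is a gain of −L dB): F_i = 10^(NF_i/10), G_i = 10^(G_i,dB/10)
  Stage 1: F_1 = 10^(1.88/10) = 1.542, G_1 = 10^(−1.88/10) = 0.6486
  Stage 2: F_2 = 10^(0.558/10) = 1.137, G_2 = 10^(17.8/10) = 60.26
  Stage 3: F_3 = 10^(2.36/10) = 1.722, G_3 = 10^(15.7/10) = 37.15
Friis cascade:
  F = 1.542 + (1.137 − 1)/0.6486 + (1.722 − 1)/39.08 = 1.772
NF = 10 log₁₀(1.772) = 2.48 dB

2.48 dB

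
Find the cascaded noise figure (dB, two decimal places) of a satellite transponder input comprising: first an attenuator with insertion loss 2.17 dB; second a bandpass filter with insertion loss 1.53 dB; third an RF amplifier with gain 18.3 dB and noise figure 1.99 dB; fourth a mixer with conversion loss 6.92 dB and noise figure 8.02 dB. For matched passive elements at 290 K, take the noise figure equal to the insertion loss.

5.90 dB

Convert to linear (a loss of L dB is a gain of −L dB): F_i = 10^(NF_i/10), G_i = 10^(G_i,dB/10)
  Stage 1: F_1 = 10^(2.17/10) = 1.648, G_1 = 10^(−2.17/10) = 0.6067
  Stage 2: F_2 = 10^(1.53/10) = 1.422, G_2 = 10^(−1.53/10) = 0.7031
  Stage 3: F_3 = 10^(1.99/10) = 1.581, G_3 = 10^(18.3/10) = 67.61
  Stage 4: F_4 = 10^(8.02/10) = 6.339, G_4 = 10^(−6.92/10) = 0.2032
Friis cascade:
  F = 1.648 + (1.422 − 1)/0.6067 + (1.581 − 1)/0.4266 + (6.339 − 1)/28.84 = 3.892
NF = 10 log₁₀(3.892) = 5.90 dB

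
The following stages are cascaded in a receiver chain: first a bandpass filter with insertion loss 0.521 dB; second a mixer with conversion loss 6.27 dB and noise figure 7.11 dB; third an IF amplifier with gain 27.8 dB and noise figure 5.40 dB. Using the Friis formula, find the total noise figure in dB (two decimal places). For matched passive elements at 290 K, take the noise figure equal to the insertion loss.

12.45 dB

Convert to linear (a loss of L dB is a gain of −L dB): F_i = 10^(NF_i/10), G_i = 10^(G_i,dB/10)
  Stage 1: F_1 = 10^(0.521/10) = 1.127, G_1 = 10^(−0.521/10) = 0.8870
  Stage 2: F_2 = 10^(7.11/10) = 5.140, G_2 = 10^(−6.27/10) = 0.2360
  Stage 3: F_3 = 10^(5.40/10) = 3.467, G_3 = 10^(27.8/10) = 602.6
Friis cascade:
  F = 1.127 + (5.140 − 1)/0.8870 + (3.467 − 1)/0.2094 = 17.58
NF = 10 log₁₀(17.58) = 12.45 dB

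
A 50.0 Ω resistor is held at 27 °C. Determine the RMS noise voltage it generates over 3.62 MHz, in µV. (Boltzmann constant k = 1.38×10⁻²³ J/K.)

T = 27 °C + 273.15 = 300.15 K
V_n = √(4kTRB)
4kTRB = 4 × 1.38×10⁻²³ × 300.15 × 5.00×10¹ × 3.62×10⁶ = 3.00×10⁻¹² V²
V_n = √(3.00×10⁻¹²) = 1.73×10⁻⁶ V = 1.73 µV

1.73 µV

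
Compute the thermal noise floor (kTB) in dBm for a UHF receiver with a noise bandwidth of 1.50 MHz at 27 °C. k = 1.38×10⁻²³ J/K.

T = 27 °C + 273.15 = 300.15 K
P_n = kTB = 1.38×10⁻²³ × 300.15 × 1.50×10⁶ = 6.21×10⁻¹⁵ W
In dBm: 10 log₁₀(6.21×10⁻¹⁵ / 10⁻³) = −112.1 dBm

−112.1 dBm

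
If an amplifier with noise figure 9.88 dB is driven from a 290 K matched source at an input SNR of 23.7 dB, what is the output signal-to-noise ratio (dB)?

By definition F = SNR_in/SNR_out, so in dB: SNR_out = SNR_in − NF
SNR_out = 23.7 − 9.88 = 13.82 dB

13.82 dB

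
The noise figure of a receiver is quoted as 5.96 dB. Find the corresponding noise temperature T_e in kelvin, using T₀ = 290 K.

854 K

F = 10^(5.96/10) = 3.94457
T_e = (F − 1)·T₀ = (3.94457 − 1) × 290 = 854 K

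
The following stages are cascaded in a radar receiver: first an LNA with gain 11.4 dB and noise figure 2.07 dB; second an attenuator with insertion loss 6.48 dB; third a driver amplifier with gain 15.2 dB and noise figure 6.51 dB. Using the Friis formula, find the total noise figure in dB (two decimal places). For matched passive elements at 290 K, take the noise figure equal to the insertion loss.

Convert to linear (a loss of L dB is a gain of −L dB): F_i = 10^(NF_i/10), G_i = 10^(G_i,dB/10)
  Stage 1: F_1 = 10^(2.07/10) = 1.611, G_1 = 10^(11.4/10) = 13.80
  Stage 2: F_2 = 10^(6.48/10) = 4.446, G_2 = 10^(−6.48/10) = 0.2249
  Stage 3: F_3 = 10^(6.51/10) = 4.477, G_3 = 10^(15.2/10) = 33.11
Friis cascade:
  F = 1.611 + (4.446 − 1)/13.80 + (4.477 − 1)/3.105 = 2.980
NF = 10 log₁₀(2.980) = 4.74 dB

4.74 dB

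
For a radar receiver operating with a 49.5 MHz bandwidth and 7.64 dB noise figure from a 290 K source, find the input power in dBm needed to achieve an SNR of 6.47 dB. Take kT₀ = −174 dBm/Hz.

−82.9 dBm

Sensitivity = −174 + 10 log₁₀(B) + NF + SNR_min
= −174 + 76.95 + 7.64 + 6.47
= −82.94 dBm → −82.9 dBm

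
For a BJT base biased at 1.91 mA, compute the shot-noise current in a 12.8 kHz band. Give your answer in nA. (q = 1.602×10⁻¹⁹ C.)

2.80 nA

I_n = √(2qI·B)
2qI·B = 2 × 1.602×10⁻¹⁹ × 1.91×10⁻³ × 1.28×10⁴ = 7.83×10⁻¹⁸ A²
I_n = √(7.83×10⁻¹⁸) = 2.80×10⁻⁹ A = 2.80 nA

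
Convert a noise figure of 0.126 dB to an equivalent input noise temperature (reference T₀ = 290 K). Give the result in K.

F = 10^(0.126/10) = 1.02944
T_e = (F − 1)·T₀ = (1.02944 − 1) × 290 = 8.54 K

8.54 K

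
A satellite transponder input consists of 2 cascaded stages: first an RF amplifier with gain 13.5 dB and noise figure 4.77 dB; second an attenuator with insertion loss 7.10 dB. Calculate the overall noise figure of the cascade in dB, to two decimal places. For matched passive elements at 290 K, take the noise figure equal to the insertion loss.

5.03 dB

Convert to linear (a loss of L dB is a gain of −L dB): F_i = 10^(NF_i/10), G_i = 10^(G_i,dB/10)
  Stage 1: F_1 = 10^(4.77/10) = 2.999, G_1 = 10^(13.5/10) = 22.39
  Stage 2: F_2 = 10^(7.10/10) = 5.129, G_2 = 10^(−7.10/10) = 0.1950
Friis cascade:
  F = 2.999 + (5.129 − 1)/22.39 = 3.184
NF = 10 log₁₀(3.184) = 5.03 dB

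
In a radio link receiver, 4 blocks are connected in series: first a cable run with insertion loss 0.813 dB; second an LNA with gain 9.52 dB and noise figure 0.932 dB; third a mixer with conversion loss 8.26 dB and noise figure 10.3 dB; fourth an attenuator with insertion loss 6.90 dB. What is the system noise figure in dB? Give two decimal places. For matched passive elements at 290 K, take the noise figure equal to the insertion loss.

8.01 dB

Convert to linear (a loss of L dB is a gain of −L dB): F_i = 10^(NF_i/10), G_i = 10^(G_i,dB/10)
  Stage 1: F_1 = 10^(0.813/10) = 1.206, G_1 = 10^(−0.813/10) = 0.8293
  Stage 2: F_2 = 10^(0.932/10) = 1.239, G_2 = 10^(9.52/10) = 8.954
  Stage 3: F_3 = 10^(10.3/10) = 10.72, G_3 = 10^(−8.26/10) = 0.1493
  Stage 4: F_4 = 10^(6.90/10) = 4.898, G_4 = 10^(−6.90/10) = 0.2042
Friis cascade:
  F = 1.206 + (1.239 − 1)/0.8293 + (10.72 − 1)/7.425 + (4.898 − 1)/1.108 = 6.320
NF = 10 log₁₀(6.320) = 8.01 dB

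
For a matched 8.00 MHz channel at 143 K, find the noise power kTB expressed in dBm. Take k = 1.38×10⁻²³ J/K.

−108.0 dBm

P_n = kTB = 1.38×10⁻²³ × 143 × 8.00×10⁶ = 1.58×10⁻¹⁴ W
In dBm: 10 log₁₀(1.58×10⁻¹⁴ / 10⁻³) = −108.0 dBm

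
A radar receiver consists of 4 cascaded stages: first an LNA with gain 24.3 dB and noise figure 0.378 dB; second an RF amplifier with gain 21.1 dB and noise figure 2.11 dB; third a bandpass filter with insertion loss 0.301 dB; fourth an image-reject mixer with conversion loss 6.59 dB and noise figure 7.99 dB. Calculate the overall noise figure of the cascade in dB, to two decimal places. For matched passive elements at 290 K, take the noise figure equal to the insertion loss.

0.39 dB

Convert to linear (a loss of L dB is a gain of −L dB): F_i = 10^(NF_i/10), G_i = 10^(G_i,dB/10)
  Stage 1: F_1 = 10^(0.378/10) = 1.091, G_1 = 10^(24.3/10) = 269.2
  Stage 2: F_2 = 10^(2.11/10) = 1.626, G_2 = 10^(21.1/10) = 128.8
  Stage 3: F_3 = 10^(0.301/10) = 1.072, G_3 = 10^(−0.301/10) = 0.9330
  Stage 4: F_4 = 10^(7.99/10) = 6.295, G_4 = 10^(−6.59/10) = 0.2193
Friis cascade:
  F = 1.091 + (1.626 − 1)/269.2 + (1.072 − 1)/3.467×10⁴ + (6.295 − 1)/3.235×10⁴ = 1.093
NF = 10 log₁₀(1.093) = 0.39 dB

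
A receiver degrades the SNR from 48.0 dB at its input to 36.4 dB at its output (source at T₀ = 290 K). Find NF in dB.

11.6 dB

NF (dB) = SNR_in(dB) − SNR_out(dB) when the source is at T₀
NF = 48.0 − 36.4 = 11.6 dB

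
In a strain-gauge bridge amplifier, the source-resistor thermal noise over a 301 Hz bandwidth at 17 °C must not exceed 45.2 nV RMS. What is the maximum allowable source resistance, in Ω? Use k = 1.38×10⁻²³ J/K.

424 Ω

T = 17 °C + 273.15 = 290.15 K
Johnson–Nyquist: V_n = √(4kTRB) ⇒ R = V_n² / (4kTB)
4kTB = 4 × 1.38×10⁻²³ × 290.15 × 3.01×10² = 4.82×10⁻¹⁸
R = (4.52×10⁻⁸)² / 4.82×10⁻¹⁸ = 4.24×10² Ω = 424 Ω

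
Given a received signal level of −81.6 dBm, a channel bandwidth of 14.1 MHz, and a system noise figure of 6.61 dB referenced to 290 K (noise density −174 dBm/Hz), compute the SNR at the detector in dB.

14.3 dB

Noise floor: N = −174 + 10 log₁₀(B) + NF
10 log₁₀(1.41×10⁷) = 71.49 dB
N = −174 + 71.49 + 6.61 = −95.90 dBm
SNR = P_sig − N = −81.6 − (−95.90) = 14.30 dB → 14.3 dB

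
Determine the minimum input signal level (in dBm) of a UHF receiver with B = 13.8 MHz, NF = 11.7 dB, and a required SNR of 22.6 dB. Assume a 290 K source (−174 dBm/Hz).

−68.3 dBm

Sensitivity = −174 + 10 log₁₀(B) + NF + SNR_min
= −174 + 71.4 + 11.7 + 22.6
= −68.3 dBm → −68.3 dBm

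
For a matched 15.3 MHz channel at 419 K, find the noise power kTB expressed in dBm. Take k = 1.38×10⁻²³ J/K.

P_n = kTB = 1.38×10⁻²³ × 419 × 1.53×10⁷ = 8.85×10⁻¹⁴ W
In dBm: 10 log₁₀(8.85×10⁻¹⁴ / 10⁻³) = −100.5 dBm

−100.5 dBm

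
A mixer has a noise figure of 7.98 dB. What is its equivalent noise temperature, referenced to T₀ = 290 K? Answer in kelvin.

1531 K

F = 10^(7.98/10) = 6.28058
T_e = (F − 1)·T₀ = (6.28058 − 1) × 290 = 1531 K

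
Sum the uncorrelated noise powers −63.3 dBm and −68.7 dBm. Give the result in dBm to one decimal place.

Convert to linear, add, convert back:
P₁ = 4.68×10⁻¹⁰ W, P₂ = 1.35×10⁻¹⁰ W
P_tot = 6.03×10⁻¹⁰ W → 10 log₁₀(P_tot / 10⁻³) = −62.2 dBm

−62.2 dBm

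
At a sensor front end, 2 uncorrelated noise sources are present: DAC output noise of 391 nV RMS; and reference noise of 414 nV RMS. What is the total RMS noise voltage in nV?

Uncorrelated sources add in power (mean-square): V_tot = √(ΣV_i²)
V_tot = √[(3.91×10⁻⁷)² + (4.14×10⁻⁷)²] = 5.69×10⁻⁷ V = 569 nV

569 nV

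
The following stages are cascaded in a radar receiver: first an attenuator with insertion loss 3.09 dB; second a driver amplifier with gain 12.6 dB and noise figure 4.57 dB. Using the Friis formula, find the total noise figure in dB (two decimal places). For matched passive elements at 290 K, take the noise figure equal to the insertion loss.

Convert to linear (a loss of L dB is a gain of −L dB): F_i = 10^(NF_i/10), G_i = 10^(G_i,dB/10)
  Stage 1: F_1 = 10^(3.09/10) = 2.037, G_1 = 10^(−3.09/10) = 0.4909
  Stage 2: F_2 = 10^(4.57/10) = 2.864, G_2 = 10^(12.6/10) = 18.20
Friis cascade:
  F = 2.037 + (2.864 − 1)/0.4909 = 5.834
NF = 10 log₁₀(5.834) = 7.66 dB

7.66 dB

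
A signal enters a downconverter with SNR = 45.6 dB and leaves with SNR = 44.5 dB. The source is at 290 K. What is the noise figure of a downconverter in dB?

NF (dB) = SNR_in(dB) − SNR_out(dB) when the source is at T₀
NF = 45.6 − 44.5 = 1.1 dB

1.1 dB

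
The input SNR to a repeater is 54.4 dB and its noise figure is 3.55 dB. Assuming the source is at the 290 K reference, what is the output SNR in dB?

50.85 dB

By definition F = SNR_in/SNR_out, so in dB: SNR_out = SNR_in − NF
SNR_out = 54.4 − 3.55 = 50.85 dB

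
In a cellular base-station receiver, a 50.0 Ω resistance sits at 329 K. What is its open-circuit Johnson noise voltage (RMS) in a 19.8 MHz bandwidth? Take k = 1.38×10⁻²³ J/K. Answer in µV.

4.24 µV

V_n = √(4kTRB)
4kTRB = 4 × 1.38×10⁻²³ × 329 × 5.00×10¹ × 1.98×10⁷ = 1.80×10⁻¹¹ V²
V_n = √(1.80×10⁻¹¹) = 4.24×10⁻⁶ V = 4.24 µV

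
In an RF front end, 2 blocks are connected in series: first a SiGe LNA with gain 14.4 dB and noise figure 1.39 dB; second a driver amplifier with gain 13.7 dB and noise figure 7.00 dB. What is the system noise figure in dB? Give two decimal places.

Convert to linear (a loss of L dB is a gain of −L dB): F_i = 10^(NF_i/10), G_i = 10^(G_i,dB/10)
  Stage 1: F_1 = 10^(1.39/10) = 1.377, G_1 = 10^(14.4/10) = 27.54
  Stage 2: F_2 = 10^(7.00/10) = 5.012, G_2 = 10^(13.7/10) = 23.44
Friis cascade:
  F = 1.377 + (5.012 − 1)/27.54 = 1.523
NF = 10 log₁₀(1.523) = 1.83 dB

1.83 dB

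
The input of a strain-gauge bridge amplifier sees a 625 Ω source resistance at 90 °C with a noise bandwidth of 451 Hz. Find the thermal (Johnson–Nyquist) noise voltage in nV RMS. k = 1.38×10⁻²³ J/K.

T = 90 °C + 273.15 = 363.15 K
V_n = √(4kTRB)
4kTRB = 4 × 1.38×10⁻²³ × 363.15 × 6.25×10² × 4.51×10² = 5.65×10⁻¹⁵ V²
V_n = √(5.65×10⁻¹⁵) = 7.52×10⁻⁸ V = 75.2 nV

75.2 nV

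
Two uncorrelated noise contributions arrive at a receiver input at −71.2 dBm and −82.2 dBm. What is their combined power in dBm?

Convert to linear, add, convert back:
P₁ = 7.59×10⁻¹¹ W, P₂ = 6.03×10⁻¹² W
P_tot = 8.19×10⁻¹¹ W → 10 log₁₀(P_tot / 10⁻³) = −70.9 dBm

−70.9 dBm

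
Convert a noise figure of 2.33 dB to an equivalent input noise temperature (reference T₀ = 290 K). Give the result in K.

206 K

F = 10^(2.33/10) = 1.71002
T_e = (F − 1)·T₀ = (1.71002 − 1) × 290 = 206 K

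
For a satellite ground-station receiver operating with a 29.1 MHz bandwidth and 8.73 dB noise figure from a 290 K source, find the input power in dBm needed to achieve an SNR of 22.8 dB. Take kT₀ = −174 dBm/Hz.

−67.8 dBm

Sensitivity = −174 + 10 log₁₀(B) + NF + SNR_min
= −174 + 74.64 + 8.73 + 22.8
= −67.83 dBm → −67.8 dBm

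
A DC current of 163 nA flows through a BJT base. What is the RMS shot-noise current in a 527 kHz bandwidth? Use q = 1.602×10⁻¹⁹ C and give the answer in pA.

166 pA

I_n = √(2qI·B)
2qI·B = 2 × 1.602×10⁻¹⁹ × 1.63×10⁻⁷ × 5.27×10⁵ = 2.75×10⁻²⁰ A²
I_n = √(2.75×10⁻²⁰) = 1.66×10⁻¹⁰ A = 166 pA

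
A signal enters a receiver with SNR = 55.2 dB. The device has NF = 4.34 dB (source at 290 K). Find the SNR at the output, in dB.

By definition F = SNR_in/SNR_out, so in dB: SNR_out = SNR_in − NF
SNR_out = 55.2 − 4.34 = 50.86 dB

50.86 dB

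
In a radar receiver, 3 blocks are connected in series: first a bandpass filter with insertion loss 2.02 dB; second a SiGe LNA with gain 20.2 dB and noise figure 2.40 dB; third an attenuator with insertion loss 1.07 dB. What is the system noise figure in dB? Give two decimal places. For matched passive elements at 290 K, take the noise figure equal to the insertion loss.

Convert to linear (a loss of L dB is a gain of −L dB): F_i = 10^(NF_i/10), G_i = 10^(G_i,dB/10)
  Stage 1: F_1 = 10^(2.02/10) = 1.592, G_1 = 10^(−2.02/10) = 0.6281
  Stage 2: F_2 = 10^(2.40/10) = 1.738, G_2 = 10^(20.2/10) = 104.7
  Stage 3: F_3 = 10^(1.07/10) = 1.279, G_3 = 10^(−1.07/10) = 0.7816
Friis cascade:
  F = 1.592 + (1.738 − 1)/0.6281 + (1.279 − 1)/65.77 = 2.771
NF = 10 log₁₀(2.771) = 4.43 dB

4.43 dB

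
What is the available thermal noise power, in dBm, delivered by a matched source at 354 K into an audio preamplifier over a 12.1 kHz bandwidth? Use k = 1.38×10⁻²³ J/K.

P_n = kTB = 1.38×10⁻²³ × 354 × 1.21×10⁴ = 5.91×10⁻¹⁷ W
In dBm: 10 log₁₀(5.91×10⁻¹⁷ / 10⁻³) = −132.3 dBm

−132.3 dBm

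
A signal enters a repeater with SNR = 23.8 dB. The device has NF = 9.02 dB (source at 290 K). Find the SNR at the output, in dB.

14.78 dB

By definition F = SNR_in/SNR_out, so in dB: SNR_out = SNR_in − NF
SNR_out = 23.8 − 9.02 = 14.78 dB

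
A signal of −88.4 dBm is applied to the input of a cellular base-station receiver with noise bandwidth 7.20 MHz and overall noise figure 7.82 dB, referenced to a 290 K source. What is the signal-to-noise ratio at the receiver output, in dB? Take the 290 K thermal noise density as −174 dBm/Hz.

9.2 dB

Noise floor: N = −174 + 10 log₁₀(B) + NF
10 log₁₀(7.20×10⁶) = 68.57 dB
N = −174 + 68.57 + 7.82 = −97.61 dBm
SNR = P_sig − N = −88.4 − (−97.61) = 9.21 dB → 9.2 dB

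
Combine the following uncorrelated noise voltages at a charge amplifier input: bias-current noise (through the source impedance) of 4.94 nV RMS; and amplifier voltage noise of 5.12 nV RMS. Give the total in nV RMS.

7.11 nV

Uncorrelated sources add in power (mean-square): V_tot = √(ΣV_i²)
V_tot = √[(4.94×10⁻⁹)² + (5.12×10⁻⁹)²] = 7.11×10⁻⁹ V = 7.11 nV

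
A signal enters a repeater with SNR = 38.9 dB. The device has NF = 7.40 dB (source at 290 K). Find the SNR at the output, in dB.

31.50 dB

By definition F = SNR_in/SNR_out, so in dB: SNR_out = SNR_in − NF
SNR_out = 38.9 − 7.40 = 31.50 dB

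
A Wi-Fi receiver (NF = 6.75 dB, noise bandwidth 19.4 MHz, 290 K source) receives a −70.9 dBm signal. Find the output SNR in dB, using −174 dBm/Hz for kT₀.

23.5 dB

Noise floor: N = −174 + 10 log₁₀(B) + NF
10 log₁₀(1.94×10⁷) = 72.88 dB
N = −174 + 72.88 + 6.75 = −94.37 dBm
SNR = P_sig − N = −70.9 − (−94.37) = 23.47 dB → 23.5 dB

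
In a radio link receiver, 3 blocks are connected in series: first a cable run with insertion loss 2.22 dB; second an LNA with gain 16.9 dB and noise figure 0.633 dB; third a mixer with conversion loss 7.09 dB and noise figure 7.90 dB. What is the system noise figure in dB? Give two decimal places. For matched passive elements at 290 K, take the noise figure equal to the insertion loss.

Convert to linear (a loss of L dB is a gain of −L dB): F_i = 10^(NF_i/10), G_i = 10^(G_i,dB/10)
  Stage 1: F_1 = 10^(2.22/10) = 1.667, G_1 = 10^(−2.22/10) = 0.5998
  Stage 2: F_2 = 10^(0.633/10) = 1.157, G_2 = 10^(16.9/10) = 48.98
  Stage 3: F_3 = 10^(7.90/10) = 6.166, G_3 = 10^(−7.09/10) = 0.1954
Friis cascade:
  F = 1.667 + (1.157 − 1)/0.5998 + (6.166 − 1)/29.38 = 2.105
NF = 10 log₁₀(2.105) = 3.23 dB

3.23 dB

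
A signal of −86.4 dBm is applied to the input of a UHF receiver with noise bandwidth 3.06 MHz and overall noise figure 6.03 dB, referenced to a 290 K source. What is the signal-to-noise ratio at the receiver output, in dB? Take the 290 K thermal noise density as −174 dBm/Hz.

16.7 dB

Noise floor: N = −174 + 10 log₁₀(B) + NF
10 log₁₀(3.06×10⁶) = 64.86 dB
N = −174 + 64.86 + 6.03 = −103.11 dBm
SNR = P_sig − N = −86.4 − (−103.11) = 16.71 dB → 16.7 dB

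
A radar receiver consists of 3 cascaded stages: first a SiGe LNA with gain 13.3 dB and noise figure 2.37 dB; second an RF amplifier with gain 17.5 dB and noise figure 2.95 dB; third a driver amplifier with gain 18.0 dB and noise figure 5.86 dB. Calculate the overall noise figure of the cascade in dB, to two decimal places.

Convert to linear (a loss of L dB is a gain of −L dB): F_i = 10^(NF_i/10), G_i = 10^(G_i,dB/10)
  Stage 1: F_1 = 10^(2.37/10) = 1.726, G_1 = 10^(13.3/10) = 21.38
  Stage 2: F_2 = 10^(2.95/10) = 1.972, G_2 = 10^(17.5/10) = 56.23
  Stage 3: F_3 = 10^(5.86/10) = 3.855, G_3 = 10^(18.0/10) = 63.10
Friis cascade:
  F = 1.726 + (1.972 − 1)/21.38 + (3.855 − 1)/1202 = 1.774
NF = 10 log₁₀(1.774) = 2.49 dB

2.49 dB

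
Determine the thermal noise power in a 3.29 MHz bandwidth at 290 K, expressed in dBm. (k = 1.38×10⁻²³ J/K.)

P_n = kTB = 1.38×10⁻²³ × 290 × 3.29×10⁶ = 1.32×10⁻¹⁴ W
In dBm: 10 log₁₀(1.32×10⁻¹⁴ / 10⁻³) = −108.8 dBm

−108.8 dBm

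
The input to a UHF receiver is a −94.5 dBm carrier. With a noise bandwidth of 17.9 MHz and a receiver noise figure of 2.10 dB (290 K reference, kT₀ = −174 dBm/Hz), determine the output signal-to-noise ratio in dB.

4.9 dB

Noise floor: N = −174 + 10 log₁₀(B) + NF
10 log₁₀(1.79×10⁷) = 72.53 dB
N = −174 + 72.53 + 2.10 = −99.37 dBm
SNR = P_sig − N = −94.5 − (−99.37) = 4.87 dB → 4.9 dB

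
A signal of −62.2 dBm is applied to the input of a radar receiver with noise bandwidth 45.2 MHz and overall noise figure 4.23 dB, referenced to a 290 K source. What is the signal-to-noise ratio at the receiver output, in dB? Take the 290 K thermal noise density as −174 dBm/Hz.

Noise floor: N = −174 + 10 log₁₀(B) + NF
10 log₁₀(4.52×10⁷) = 76.55 dB
N = −174 + 76.55 + 4.23 = −93.22 dBm
SNR = P_sig − N = −62.2 − (−93.22) = 31.02 dB → 31.0 dB

31.0 dB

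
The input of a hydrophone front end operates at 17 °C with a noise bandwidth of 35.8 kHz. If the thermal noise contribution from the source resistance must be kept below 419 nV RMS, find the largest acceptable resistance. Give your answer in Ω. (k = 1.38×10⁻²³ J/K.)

306 Ω

T = 17 °C + 273.15 = 290.15 K
Johnson–Nyquist: V_n = √(4kTRB) ⇒ R = V_n² / (4kTB)
4kTB = 4 × 1.38×10⁻²³ × 290.15 × 3.58×10⁴ = 5.73×10⁻¹⁶
R = (4.19×10⁻⁷)² / 5.73×10⁻¹⁶ = 3.06×10² Ω = 306 Ω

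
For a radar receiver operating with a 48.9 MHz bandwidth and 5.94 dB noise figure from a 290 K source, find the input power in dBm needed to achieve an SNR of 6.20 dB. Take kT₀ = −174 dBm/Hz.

−85.0 dBm

Sensitivity = −174 + 10 log₁₀(B) + NF + SNR_min
= −174 + 76.89 + 5.94 + 6.20
= −84.97 dBm → −85.0 dBm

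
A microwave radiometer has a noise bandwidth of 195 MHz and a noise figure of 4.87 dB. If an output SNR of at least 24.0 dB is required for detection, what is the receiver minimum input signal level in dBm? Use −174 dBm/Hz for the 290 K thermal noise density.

−62.2 dBm

Sensitivity = −174 + 10 log₁₀(B) + NF + SNR_min
= −174 + 82.9 + 4.87 + 24.0
= −62.23 dBm → −62.2 dBm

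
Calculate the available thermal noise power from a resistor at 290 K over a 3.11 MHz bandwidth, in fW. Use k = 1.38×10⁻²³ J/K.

12.4 fW

P_n = kTB = 1.38×10⁻²³ × 290 × 3.11×10⁶ = 1.24×10⁻¹⁴ W = 12.4 fW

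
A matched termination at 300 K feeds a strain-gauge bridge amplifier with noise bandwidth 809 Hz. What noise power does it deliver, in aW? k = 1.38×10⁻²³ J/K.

P_n = kTB = 1.38×10⁻²³ × 300 × 8.09×10² = 3.35×10⁻¹⁸ W = 3.35 aW

3.35 aW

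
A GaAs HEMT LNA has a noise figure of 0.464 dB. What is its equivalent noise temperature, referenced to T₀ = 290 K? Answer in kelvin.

32.7 K

F = 10^(0.464/10) = 1.11276
T_e = (F − 1)·T₀ = (1.11276 − 1) × 290 = 32.7 K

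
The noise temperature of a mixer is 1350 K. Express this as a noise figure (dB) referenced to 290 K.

7.52 dB

F = 1 + T_e/T₀ = 1 + 1350/290 = 5.65517
NF = 10 log₁₀(5.65517) = 7.52 dB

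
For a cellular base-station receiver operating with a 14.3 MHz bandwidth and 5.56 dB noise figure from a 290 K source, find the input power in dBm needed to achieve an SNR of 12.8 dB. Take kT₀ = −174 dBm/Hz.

−84.1 dBm

Sensitivity = −174 + 10 log₁₀(B) + NF + SNR_min
= −174 + 71.55 + 5.56 + 12.8
= −84.09 dBm → −84.1 dBm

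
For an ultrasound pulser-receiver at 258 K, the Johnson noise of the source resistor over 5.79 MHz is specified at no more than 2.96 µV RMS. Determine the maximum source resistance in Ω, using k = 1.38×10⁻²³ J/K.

106 Ω

Johnson–Nyquist: V_n = √(4kTRB) ⇒ R = V_n² / (4kTB)
4kTB = 4 × 1.38×10⁻²³ × 258 × 5.79×10⁶ = 8.25×10⁻¹⁴
R = (2.96×10⁻⁶)² / 8.25×10⁻¹⁴ = 1.06×10² Ω = 106 Ω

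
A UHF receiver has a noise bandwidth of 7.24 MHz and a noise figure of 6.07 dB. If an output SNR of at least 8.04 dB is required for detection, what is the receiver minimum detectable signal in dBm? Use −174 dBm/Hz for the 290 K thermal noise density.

−91.3 dBm

Sensitivity = −174 + 10 log₁₀(B) + NF + SNR_min
= −174 + 68.6 + 6.07 + 8.04
= −91.29 dBm → −91.3 dBm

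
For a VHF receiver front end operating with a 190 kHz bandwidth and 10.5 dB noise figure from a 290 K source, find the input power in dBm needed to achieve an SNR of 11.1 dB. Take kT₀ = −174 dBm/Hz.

Sensitivity = −174 + 10 log₁₀(B) + NF + SNR_min
= −174 + 52.79 + 10.5 + 11.1
= −99.61 dBm → −99.6 dBm

−99.6 dBm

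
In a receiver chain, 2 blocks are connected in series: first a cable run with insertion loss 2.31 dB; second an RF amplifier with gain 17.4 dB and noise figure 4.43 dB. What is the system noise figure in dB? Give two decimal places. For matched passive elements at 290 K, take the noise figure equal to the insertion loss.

6.74 dB

Convert to linear (a loss of L dB is a gain of −L dB): F_i = 10^(NF_i/10), G_i = 10^(G_i,dB/10)
  Stage 1: F_1 = 10^(2.31/10) = 1.702, G_1 = 10^(−2.31/10) = 0.5875
  Stage 2: F_2 = 10^(4.43/10) = 2.773, G_2 = 10^(17.4/10) = 54.95
Friis cascade:
  F = 1.702 + (2.773 − 1)/0.5875 = 4.721
NF = 10 log₁₀(4.721) = 6.74 dB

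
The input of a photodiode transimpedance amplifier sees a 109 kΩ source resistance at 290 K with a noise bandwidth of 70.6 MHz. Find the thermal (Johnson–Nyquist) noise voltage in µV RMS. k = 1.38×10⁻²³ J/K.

351 µV

V_n = √(4kTRB)
4kTRB = 4 × 1.38×10⁻²³ × 290 × 1.09×10⁵ × 7.06×10⁷ = 1.23×10⁻⁷ V²
V_n = √(1.23×10⁻⁷) = 3.51×10⁻⁴ V = 351 µV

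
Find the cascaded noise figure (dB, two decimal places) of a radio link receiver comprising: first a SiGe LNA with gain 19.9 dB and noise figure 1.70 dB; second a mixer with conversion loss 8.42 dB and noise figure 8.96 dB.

1.90 dB

Convert to linear (a loss of L dB is a gain of −L dB): F_i = 10^(NF_i/10), G_i = 10^(G_i,dB/10)
  Stage 1: F_1 = 10^(1.70/10) = 1.479, G_1 = 10^(19.9/10) = 97.72
  Stage 2: F_2 = 10^(8.96/10) = 7.870, G_2 = 10^(−8.42/10) = 0.1439
Friis cascade:
  F = 1.479 + (7.870 − 1)/97.72 = 1.549
NF = 10 log₁₀(1.549) = 1.90 dB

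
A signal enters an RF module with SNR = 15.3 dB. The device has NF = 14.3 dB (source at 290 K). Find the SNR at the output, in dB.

By definition F = SNR_in/SNR_out, so in dB: SNR_out = SNR_in − NF
SNR_out = 15.3 − 14.3 = 1.0 dB

1.0 dB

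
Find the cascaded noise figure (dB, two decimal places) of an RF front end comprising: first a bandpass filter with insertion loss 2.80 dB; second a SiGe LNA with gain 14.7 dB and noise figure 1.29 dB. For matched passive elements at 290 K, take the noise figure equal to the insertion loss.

4.09 dB

Convert to linear (a loss of L dB is a gain of −L dB): F_i = 10^(NF_i/10), G_i = 10^(G_i,dB/10)
  Stage 1: F_1 = 10^(2.80/10) = 1.905, G_1 = 10^(−2.80/10) = 0.5248
  Stage 2: F_2 = 10^(1.29/10) = 1.346, G_2 = 10^(14.7/10) = 29.51
Friis cascade:
  F = 1.905 + (1.346 − 1)/0.5248 = 2.564
NF = 10 log₁₀(2.564) = 4.09 dB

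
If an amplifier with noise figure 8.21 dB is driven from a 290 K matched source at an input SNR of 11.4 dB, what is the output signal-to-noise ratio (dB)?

By definition F = SNR_in/SNR_out, so in dB: SNR_out = SNR_in − NF
SNR_out = 11.4 − 8.21 = 3.19 dB

3.19 dB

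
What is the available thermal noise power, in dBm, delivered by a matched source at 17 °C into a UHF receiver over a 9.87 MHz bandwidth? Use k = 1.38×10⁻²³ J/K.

−104.0 dBm

T = 17 °C + 273.15 = 290.15 K
P_n = kTB = 1.38×10⁻²³ × 290.15 × 9.87×10⁶ = 3.95×10⁻¹⁴ W
In dBm: 10 log₁₀(3.95×10⁻¹⁴ / 10⁻³) = −104.0 dBm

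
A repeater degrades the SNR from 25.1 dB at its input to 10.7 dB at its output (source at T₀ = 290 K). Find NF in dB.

14.4 dB

NF (dB) = SNR_in(dB) − SNR_out(dB) when the source is at T₀
NF = 25.1 − 10.7 = 14.4 dB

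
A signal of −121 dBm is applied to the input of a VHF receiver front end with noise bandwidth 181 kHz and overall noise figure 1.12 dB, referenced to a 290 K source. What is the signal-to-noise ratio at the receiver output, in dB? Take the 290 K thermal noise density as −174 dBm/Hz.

Noise floor: N = −174 + 10 log₁₀(B) + NF
10 log₁₀(1.81×10⁵) = 52.58 dB
N = −174 + 52.58 + 1.12 = −120.30 dBm
SNR = P_sig − N = −121 − (−120.30) = −0.70 dB → −0.7 dB

−0.7 dB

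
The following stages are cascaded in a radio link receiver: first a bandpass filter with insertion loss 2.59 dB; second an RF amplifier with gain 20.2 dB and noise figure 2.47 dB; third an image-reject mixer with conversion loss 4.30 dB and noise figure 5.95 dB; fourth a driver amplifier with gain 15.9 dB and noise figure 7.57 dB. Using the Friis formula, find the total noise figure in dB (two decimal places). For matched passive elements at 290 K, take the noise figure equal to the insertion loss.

5.41 dB

Convert to linear (a loss of L dB is a gain of −L dB): F_i = 10^(NF_i/10), G_i = 10^(G_i,dB/10)
  Stage 1: F_1 = 10^(2.59/10) = 1.816, G_1 = 10^(−2.59/10) = 0.5508
  Stage 2: F_2 = 10^(2.47/10) = 1.766, G_2 = 10^(20.2/10) = 104.7
  Stage 3: F_3 = 10^(5.95/10) = 3.936, G_3 = 10^(−4.30/10) = 0.3715
  Stage 4: F_4 = 10^(7.57/10) = 5.715, G_4 = 10^(15.9/10) = 38.90
Friis cascade:
  F = 1.816 + (1.766 − 1)/0.5508 + (3.936 − 1)/57.68 + (5.715 − 1)/21.43 = 3.477
NF = 10 log₁₀(3.477) = 5.41 dB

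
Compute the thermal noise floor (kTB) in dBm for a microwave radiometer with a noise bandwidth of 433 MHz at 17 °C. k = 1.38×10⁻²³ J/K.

T = 17 °C + 273.15 = 290.15 K
P_n = kTB = 1.38×10⁻²³ × 290.15 × 4.33×10⁸ = 1.73×10⁻¹² W
In dBm: 10 log₁₀(1.73×10⁻¹² / 10⁻³) = −87.6 dBm

−87.6 dBm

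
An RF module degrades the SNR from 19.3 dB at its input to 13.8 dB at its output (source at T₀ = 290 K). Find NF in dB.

5.5 dB

NF (dB) = SNR_in(dB) − SNR_out(dB) when the source is at T₀
NF = 19.3 − 13.8 = 5.5 dB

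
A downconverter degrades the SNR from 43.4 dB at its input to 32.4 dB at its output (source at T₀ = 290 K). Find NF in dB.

NF (dB) = SNR_in(dB) − SNR_out(dB) when the source is at T₀
NF = 43.4 − 32.4 = 11.0 dB

11.0 dB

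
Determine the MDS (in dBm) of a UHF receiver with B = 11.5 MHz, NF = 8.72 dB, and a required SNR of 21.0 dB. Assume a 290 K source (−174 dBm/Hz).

−73.7 dBm

Sensitivity = −174 + 10 log₁₀(B) + NF + SNR_min
= −174 + 70.61 + 8.72 + 21.0
= −73.67 dBm → −73.7 dBm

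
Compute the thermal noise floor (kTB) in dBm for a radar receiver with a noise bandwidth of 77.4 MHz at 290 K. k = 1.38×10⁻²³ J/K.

−95.1 dBm

P_n = kTB = 1.38×10⁻²³ × 290 × 7.74×10⁷ = 3.10×10⁻¹³ W
In dBm: 10 log₁₀(3.10×10⁻¹³ / 10⁻³) = −95.1 dBm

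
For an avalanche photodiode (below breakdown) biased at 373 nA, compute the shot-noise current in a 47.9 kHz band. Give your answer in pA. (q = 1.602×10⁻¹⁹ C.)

I_n = √(2qI·B)
2qI·B = 2 × 1.602×10⁻¹⁹ × 3.73×10⁻⁷ × 4.79×10⁴ = 5.72×10⁻²¹ A²
I_n = √(5.72×10⁻²¹) = 7.57×10⁻¹¹ A = 75.7 pA

75.7 pA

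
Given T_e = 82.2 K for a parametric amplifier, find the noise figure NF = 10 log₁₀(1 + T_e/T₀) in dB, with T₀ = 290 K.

1.08 dB

F = 1 + T_e/T₀ = 1 + 82.2/290 = 1.28345
NF = 10 log₁₀(1.28345) = 1.08 dB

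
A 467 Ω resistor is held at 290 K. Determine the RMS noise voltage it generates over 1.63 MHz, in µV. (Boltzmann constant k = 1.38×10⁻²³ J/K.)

V_n = √(4kTRB)
4kTRB = 4 × 1.38×10⁻²³ × 290 × 4.67×10² × 1.63×10⁶ = 1.22×10⁻¹¹ V²
V_n = √(1.22×10⁻¹¹) = 3.49×10⁻⁶ V = 3.49 µV

3.49 µV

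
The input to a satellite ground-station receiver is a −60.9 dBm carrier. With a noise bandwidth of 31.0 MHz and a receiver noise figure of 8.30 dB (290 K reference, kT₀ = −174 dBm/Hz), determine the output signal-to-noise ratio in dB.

Noise floor: N = −174 + 10 log₁₀(B) + NF
10 log₁₀(3.10×10⁷) = 74.91 dB
N = −174 + 74.91 + 8.30 = −90.79 dBm
SNR = P_sig − N = −60.9 − (−90.79) = 29.89 dB → 29.9 dB

29.9 dB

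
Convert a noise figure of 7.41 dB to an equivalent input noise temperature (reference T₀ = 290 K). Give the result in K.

1307 K

F = 10^(7.41/10) = 5.50808
T_e = (F − 1)·T₀ = (5.50808 − 1) × 290 = 1307 K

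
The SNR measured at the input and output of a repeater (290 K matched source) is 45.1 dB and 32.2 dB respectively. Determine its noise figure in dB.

12.9 dB

NF (dB) = SNR_in(dB) − SNR_out(dB) when the source is at T₀
NF = 45.1 − 32.2 = 12.9 dB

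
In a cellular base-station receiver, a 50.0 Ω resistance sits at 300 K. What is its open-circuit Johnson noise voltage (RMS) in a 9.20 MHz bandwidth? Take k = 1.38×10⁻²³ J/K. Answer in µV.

V_n = √(4kTRB)
4kTRB = 4 × 1.38×10⁻²³ × 300 × 5.00×10¹ × 9.20×10⁶ = 7.62×10⁻¹² V²
V_n = √(7.62×10⁻¹²) = 2.76×10⁻⁶ V = 2.76 µV

2.76 µV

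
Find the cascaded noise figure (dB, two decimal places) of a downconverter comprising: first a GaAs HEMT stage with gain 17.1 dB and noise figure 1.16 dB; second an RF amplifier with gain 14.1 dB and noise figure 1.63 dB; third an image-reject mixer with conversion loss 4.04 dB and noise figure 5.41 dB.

1.20 dB

Convert to linear (a loss of L dB is a gain of −L dB): F_i = 10^(NF_i/10), G_i = 10^(G_i,dB/10)
  Stage 1: F_1 = 10^(1.16/10) = 1.306, G_1 = 10^(17.1/10) = 51.29
  Stage 2: F_2 = 10^(1.63/10) = 1.455, G_2 = 10^(14.1/10) = 25.70
  Stage 3: F_3 = 10^(5.41/10) = 3.475, G_3 = 10^(−4.04/10) = 0.3945
Friis cascade:
  F = 1.306 + (1.455 − 1)/51.29 + (3.475 − 1)/1318 = 1.317
NF = 10 log₁₀(1.317) = 1.20 dB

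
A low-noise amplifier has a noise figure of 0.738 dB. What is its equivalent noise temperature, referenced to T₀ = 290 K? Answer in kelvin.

F = 10^(0.738/10) = 1.18522
T_e = (F − 1)·T₀ = (1.18522 − 1) × 290 = 53.7 K

53.7 K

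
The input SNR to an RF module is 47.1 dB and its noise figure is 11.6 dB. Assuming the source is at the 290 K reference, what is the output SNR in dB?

By definition F = SNR_in/SNR_out, so in dB: SNR_out = SNR_in − NF
SNR_out = 47.1 − 11.6 = 35.5 dB

35.5 dB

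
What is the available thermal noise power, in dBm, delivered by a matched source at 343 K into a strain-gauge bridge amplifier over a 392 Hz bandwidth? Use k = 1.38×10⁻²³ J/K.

−147.3 dBm

P_n = kTB = 1.38×10⁻²³ × 343 × 3.92×10² = 1.86×10⁻¹⁸ W
In dBm: 10 log₁₀(1.86×10⁻¹⁸ / 10⁻³) = −147.3 dBm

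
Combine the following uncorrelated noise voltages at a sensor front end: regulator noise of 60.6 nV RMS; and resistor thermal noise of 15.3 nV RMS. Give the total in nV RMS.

Uncorrelated sources add in power (mean-square): V_tot = √(ΣV_i²)
V_tot = √[(6.06×10⁻⁸)² + (1.53×10⁻⁸)²] = 6.25×10⁻⁸ V = 62.5 nV

62.5 nV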